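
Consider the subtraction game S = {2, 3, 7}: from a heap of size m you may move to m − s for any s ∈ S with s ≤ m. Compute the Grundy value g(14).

Grundy values for subtraction set {2, 3, 7}:
g(0) = mex{} = 0
g(1) = mex{} = 0
g(2) = mex{0} = 1
g(3) = mex{0} = 1
g(4) = mex{0,1} = 2
g(5) = mex{1} = 0
g(6) = mex{1,2} = 0
g(7) = mex{0,2} = 1
g(8) = mex{0} = 1
g(9) = mex{0,1} = 2
g(10) = mex{1} = 0
g(11) = mex{1,2} = 0
g(12) = mex{0,2} = 1
g(13) = mex{0} = 1
g(14) = mex{0,1} = 2
So g(14) = 2.

2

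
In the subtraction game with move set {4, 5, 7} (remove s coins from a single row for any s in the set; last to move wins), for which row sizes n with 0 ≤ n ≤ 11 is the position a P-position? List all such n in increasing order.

0, 1, 2, 3, 11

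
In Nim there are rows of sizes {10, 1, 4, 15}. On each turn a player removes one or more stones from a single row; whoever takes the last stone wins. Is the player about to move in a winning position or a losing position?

Nim-sum: 10 ^ 1 ^ 4 ^ 15 = 0.
The nim-sum is 0, so this is a P-position: the player to move is in a losing position under optimal play.

Losing position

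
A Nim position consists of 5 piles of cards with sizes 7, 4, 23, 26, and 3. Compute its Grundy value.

Compute the nim-sum pairwise:
7 XOR 4 = 3
3 XOR 23 = 20
20 XOR 26 = 14
14 XOR 3 = 13

13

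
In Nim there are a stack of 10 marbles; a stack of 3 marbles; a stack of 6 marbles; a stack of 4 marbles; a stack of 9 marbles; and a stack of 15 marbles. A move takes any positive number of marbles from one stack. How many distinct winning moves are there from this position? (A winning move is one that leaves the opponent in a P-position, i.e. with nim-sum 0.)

3

Compute the nim-sum pairwise:
10 ⊕ 3 = 9
9 ⊕ 6 = 15
15 ⊕ 4 = 11
11 ⊕ 9 = 2
2 ⊕ 15 = 13
The overall nim-sum is X = 13. A stack of size p has a winning move iff p XOR X < p (reduce it to p XOR X).
  10: 10 XOR 13 = 7 < 10 — winning move (to 7).
  3: 3 XOR 13 = 14 ≥ 3 — no move.
  6: 6 XOR 13 = 11 ≥ 6 — no move.
  4: 4 XOR 13 = 9 ≥ 4 — no move.
  9: 9 XOR 13 = 4 < 9 — winning move (to 4).
  15: 15 XOR 13 = 2 < 15 — winning move (to 2).
That gives 3 winning moves.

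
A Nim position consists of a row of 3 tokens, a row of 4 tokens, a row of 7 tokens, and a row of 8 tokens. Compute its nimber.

8

Nim-sum: 3 XOR 4 XOR 7 XOR 8 = 8.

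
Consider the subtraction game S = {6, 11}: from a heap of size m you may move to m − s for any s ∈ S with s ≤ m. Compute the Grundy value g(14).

2

Grundy values for subtraction set {6, 11}:
g(0) = mex{} = 0
g(1) = mex{} = 0
g(2) = mex{} = 0
g(3) = mex{} = 0
g(4) = mex{} = 0
g(5) = mex{} = 0
g(6) = mex{0} = 1
g(7) = mex{0} = 1
g(8) = mex{0} = 1
g(9) = mex{0} = 1
g(10) = mex{0} = 1
g(11) = mex{0} = 1
g(12) = mex{0,1} = 2
g(13) = mex{0,1} = 2
g(14) = mex{0,1} = 2
So g(14) = 2.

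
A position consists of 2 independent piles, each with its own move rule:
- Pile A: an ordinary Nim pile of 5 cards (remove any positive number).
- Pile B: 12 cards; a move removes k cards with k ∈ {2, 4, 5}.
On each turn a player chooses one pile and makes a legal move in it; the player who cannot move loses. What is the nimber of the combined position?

7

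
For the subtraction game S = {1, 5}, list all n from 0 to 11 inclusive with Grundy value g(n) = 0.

0, 2, 4, 6, 8, 10

Build the Grundy sequence with g(k) = mex{g(k−s) : s ∈ {1, 5}, s ≤ k}:
g(0) = mex{} = 0
g(1) = mex{0} = 1
g(2) = mex{1} = 0
g(3) = mex{0} = 1
g(4) = mex{1} = 0
g(5) = mex{0} = 1
g(6) = mex{1} = 0
g(7) = mex{0} = 1
g(8) = mex{1} = 0
g(9) = mex{0} = 1
g(10) = mex{1} = 0
g(11) = mex{0} = 1
The P-positions (g = 0) in 0..11 are 0, 2, 4, 6, 8, 10.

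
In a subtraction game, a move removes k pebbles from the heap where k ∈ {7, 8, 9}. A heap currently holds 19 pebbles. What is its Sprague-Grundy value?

0

Grundy values for subtraction set {7, 8, 9}:
k:     0  1  2  3  4  5  6  7  8  9 10 11 12 13 14 15 16 17 18 19
g(k):  0  0  0  0  0  0  0  1  1  1  1  1  1  1  2  2  0  0  0  0
So g(19) = 0.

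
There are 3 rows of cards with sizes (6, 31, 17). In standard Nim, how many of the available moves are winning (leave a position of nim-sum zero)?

1

Compute the nim-sum pairwise:
6 ⊕ 31 = 25
25 ⊕ 17 = 8
The overall nim-sum is X = 8. A row of size p has a winning move iff p XOR X < p (reduce it to p XOR X).
  6: 6 XOR 8 = 14 ≥ 6 — no move.
  31: 31 XOR 8 = 23 < 31 — winning move (to 23).
  17: 17 XOR 8 = 25 ≥ 17 — no move.
That gives 1 winning move.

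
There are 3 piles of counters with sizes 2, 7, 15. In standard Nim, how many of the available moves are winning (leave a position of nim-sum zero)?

Compute the nim-sum pairwise:
2 XOR 7 = 5
5 XOR 15 = 10
The overall nim-sum is X = 10. A pile of size p has a winning move iff p XOR X < p (reduce it to p XOR X).
  2: 2 XOR 10 = 8 ≥ 2 — no move.
  7: 7 XOR 10 = 13 ≥ 7 — no move.
  15: 15 XOR 10 = 5 < 15 — winning move (to 5).
That gives 1 winning move.

1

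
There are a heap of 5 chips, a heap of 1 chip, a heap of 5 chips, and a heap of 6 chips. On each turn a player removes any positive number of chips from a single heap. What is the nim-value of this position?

Compute the nim-sum pairwise:
5 ⊕ 1 = 4
4 ⊕ 5 = 1
1 ⊕ 6 = 7

7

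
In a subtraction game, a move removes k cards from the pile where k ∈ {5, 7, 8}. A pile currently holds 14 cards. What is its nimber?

0

Compute g(0), g(1), … for moves {5, 7, 8}:
k:     0  1  2  3  4  5  6  7  8  9 10 11 12 13 14
g(k):  0  0  0  0  0  1  1  1  1  1  2  2  2  0  0
So g(14) = 0.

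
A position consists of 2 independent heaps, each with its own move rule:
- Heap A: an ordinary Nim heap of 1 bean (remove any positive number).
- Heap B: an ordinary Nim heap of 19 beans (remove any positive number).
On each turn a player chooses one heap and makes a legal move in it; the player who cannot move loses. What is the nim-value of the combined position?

Heap A is a plain Nim heap of size 1, so its Grundy value is 1.
Heap B is a plain Nim heap of size 19, so its Grundy value is 19.
By the Sprague-Grundy theorem, the Grundy value of a sum of independent games is the XOR of the component values.
Combined value = 1 XOR 19 = 18.

18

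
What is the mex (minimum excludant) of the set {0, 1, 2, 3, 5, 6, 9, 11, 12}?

The values 0, 1, 2, 3 are all present; 4 is the first non-negative integer missing from the set.

4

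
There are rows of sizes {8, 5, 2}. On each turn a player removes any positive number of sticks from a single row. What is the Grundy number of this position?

15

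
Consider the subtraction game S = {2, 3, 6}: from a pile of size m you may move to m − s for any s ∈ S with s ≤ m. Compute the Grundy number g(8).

Build the Grundy sequence with g(k) = mex{g(k−s) : s ∈ {2, 3, 6}, s ≤ k}:
g(0) = mex{} = 0
g(1) = mex{} = 0
g(2) = mex{0} = 1
g(3) = mex{0} = 1
g(4) = mex{0,1} = 2
g(5) = mex{1} = 0
g(6) = mex{0,1,2} = 3
g(7) = mex{0,2} = 1
g(8) = mex{0,1,3} = 2
So g(8) = 2.

2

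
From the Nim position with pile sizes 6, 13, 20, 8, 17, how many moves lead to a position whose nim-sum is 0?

Nim-sum: 6 ⊕ 13 ⊕ 20 ⊕ 8 ⊕ 17 = 6.
The overall nim-sum is X = 6. A pile of size p has a winning move iff p XOR X < p (reduce it to p XOR X).
  6: 6 XOR 6 = 0 < 6 — winning move (to 0).
  13: 13 XOR 6 = 11 < 13 — winning move (to 11).
  20: 20 XOR 6 = 18 < 20 — winning move (to 18).
  8: 8 XOR 6 = 14 ≥ 8 — no move.
  17: 17 XOR 6 = 23 ≥ 17 — no move.
That gives 3 winning moves.

3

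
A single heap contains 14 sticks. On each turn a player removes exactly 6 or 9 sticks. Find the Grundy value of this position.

2

Grundy values for subtraction set {6, 9}:
k:     0  1  2  3  4  5  6  7  8  9 10 11 12 13 14
g(k):  0  0  0  0  0  0  1  1  1  1  1  1  2  2  2
So g(14) = 2.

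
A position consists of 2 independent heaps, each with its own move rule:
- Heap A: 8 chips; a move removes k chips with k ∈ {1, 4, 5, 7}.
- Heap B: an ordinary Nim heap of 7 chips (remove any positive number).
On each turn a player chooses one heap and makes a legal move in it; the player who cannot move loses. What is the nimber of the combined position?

7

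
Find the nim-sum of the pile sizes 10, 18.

24

Compute the nim-sum pairwise:
10 XOR 18 = 24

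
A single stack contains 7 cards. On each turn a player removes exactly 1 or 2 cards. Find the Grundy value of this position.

Compute g(0), g(1), … for moves {1, 2}:
g(0) = mex{} = 0
g(1) = mex{0} = 1
g(2) = mex{0,1} = 2
g(3) = mex{1,2} = 0
g(4) = mex{0,2} = 1
g(5) = mex{0,1} = 2
g(6) = mex{1,2} = 0
g(7) = mex{0,2} = 1
So g(7) = 1.

1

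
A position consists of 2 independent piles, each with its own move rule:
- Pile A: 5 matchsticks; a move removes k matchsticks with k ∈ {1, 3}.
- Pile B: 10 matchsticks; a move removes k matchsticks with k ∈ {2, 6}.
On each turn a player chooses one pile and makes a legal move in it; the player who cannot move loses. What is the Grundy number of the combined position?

Build the Grundy sequence for pile A with g(k) = mex{g(k−s) : s ∈ {1, 3}, s ≤ k}:
g(0) = mex{} = 0
g(1) = mex{0} = 1
g(2) = mex{1} = 0
g(3) = mex{0} = 1
g(4) = mex{1} = 0
g(5) = mex{0} = 1
So g(5) = 1.
Grundy values for pile B (subtraction set {2, 6}):
g(0) = mex{} = 0
g(1) = mex{} = 0
g(2) = mex{0} = 1
g(3) = mex{0} = 1
g(4) = mex{1} = 0
g(5) = mex{1} = 0
g(6) = mex{0} = 1
g(7) = mex{0} = 1
g(8) = mex{1} = 0
g(9) = mex{1} = 0
g(10) = mex{0} = 1
So g(10) = 1.
By the Sprague-Grundy theorem, the Grundy value of a sum of independent games is the XOR of the component values.
Combined value = 1 XOR 1 = 0.

0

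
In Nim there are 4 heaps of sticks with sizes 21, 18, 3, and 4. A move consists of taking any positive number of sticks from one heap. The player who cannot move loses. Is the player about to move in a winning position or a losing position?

Losing position

Write each in binary and XOR column by column:
  10101  (21)
  10010  (18)
  00011  (3)
  00100  (4)
  -----
  00000  (0)
The nim-sum is 0, so this is a P-position: the player to move is in a losing position under optimal play.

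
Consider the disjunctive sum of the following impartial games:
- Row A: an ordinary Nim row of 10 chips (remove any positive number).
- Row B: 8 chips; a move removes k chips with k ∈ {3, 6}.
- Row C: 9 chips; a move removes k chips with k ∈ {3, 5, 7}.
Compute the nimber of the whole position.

11

Row A is a plain Nim row of size 10, so its Grundy value is 10.
For row B, compute g(0), g(1), … with moves {3, 6}:
g(0) = mex{} = 0
g(1) = mex{} = 0
g(2) = mex{} = 0
g(3) = mex{0} = 1
g(4) = mex{0} = 1
g(5) = mex{0} = 1
g(6) = mex{0,1} = 2
g(7) = mex{0,1} = 2
g(8) = mex{0,1} = 2
So g(8) = 2.
Build the Grundy sequence for row C with g(k) = mex{g(k−s) : s ∈ {3, 5, 7}, s ≤ k}:
g(0) = mex{} = 0
g(1) = mex{} = 0
g(2) = mex{} = 0
g(3) = mex{0} = 1
g(4) = mex{0} = 1
g(5) = mex{0} = 1
g(6) = mex{0,1} = 2
g(7) = mex{0,1} = 2
g(8) = mex{0,1} = 2
g(9) = mex{0,1,2} = 3
So g(9) = 3.
The value of a disjunctive sum is the nim-sum of the parts.
Combined value = 10 ⊕ 2 ⊕ 3 = 11.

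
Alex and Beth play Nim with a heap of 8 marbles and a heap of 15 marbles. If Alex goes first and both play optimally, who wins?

In binary:
  1000  (8)
  1111  (15)
  ----
  0111  (7)
The nim-sum is 7 ≠ 0, so this is an N-position: the player to move can win; Alex has a winning move.

Alex wins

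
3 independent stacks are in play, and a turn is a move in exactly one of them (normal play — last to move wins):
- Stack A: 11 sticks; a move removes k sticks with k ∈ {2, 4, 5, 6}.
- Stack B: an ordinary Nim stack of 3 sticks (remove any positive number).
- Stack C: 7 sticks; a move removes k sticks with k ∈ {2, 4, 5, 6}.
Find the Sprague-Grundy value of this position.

1

Grundy values for stack A (subtraction set {2, 4, 5, 6}):
k:     0  1  2  3  4  5  6  7  8  9 10 11
g(k):  0  0  1  1  2  2  3  3  0  0  1  1
So g(11) = 1.
Stack B is a plain Nim stack of size 3, so its Grundy value is 3.
Build the Grundy sequence for stack C with g(k) = mex{g(k−s) : s ∈ {2, 4, 5, 6}, s ≤ k}:
g(0) = mex{} = 0
g(1) = mex{} = 0
g(2) = mex{0} = 1
g(3) = mex{0} = 1
g(4) = mex{0,1} = 2
g(5) = mex{0,1} = 2
g(6) = mex{0,1,2} = 3
g(7) = mex{0,1,2} = 3
So g(7) = 3.
By the Sprague-Grundy theorem, the Grundy value of a sum of independent games is the XOR of the component values.
Combined value = 1 XOR 3 XOR 3 = 1.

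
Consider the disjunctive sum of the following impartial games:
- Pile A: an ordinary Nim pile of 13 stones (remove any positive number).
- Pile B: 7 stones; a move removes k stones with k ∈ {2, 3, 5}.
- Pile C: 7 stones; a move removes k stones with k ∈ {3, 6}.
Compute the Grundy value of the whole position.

15

Pile A is a plain Nim pile of size 13, so its Grundy value is 13.
Grundy values for pile B (subtraction set {2, 3, 5}):
k:     0  1  2  3  4  5  6  7
g(k):  0  0  1  1  2  2  3  0
So g(7) = 0.
Build the Grundy sequence for pile C with g(k) = mex{g(k−s) : s ∈ {3, 6}, s ≤ k}:
k:     0  1  2  3  4  5  6  7
g(k):  0  0  0  1  1  1  2  2
So g(7) = 2.
The value of a disjunctive sum is the nim-sum of the parts.
Combined value = 13 ⊕ 0 ⊕ 2 = 15.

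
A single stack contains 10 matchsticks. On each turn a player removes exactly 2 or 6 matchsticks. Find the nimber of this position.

Grundy values for subtraction set {2, 6}:
g(0) = mex{} = 0
g(1) = mex{} = 0
g(2) = mex{0} = 1
g(3) = mex{0} = 1
g(4) = mex{1} = 0
g(5) = mex{1} = 0
g(6) = mex{0} = 1
g(7) = mex{0} = 1
g(8) = mex{1} = 0
g(9) = mex{1} = 0
g(10) = mex{0} = 1
So g(10) = 1.

1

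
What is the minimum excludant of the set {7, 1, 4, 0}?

The values 0, 1 are all present; 2 is the first non-negative integer missing from the set.

2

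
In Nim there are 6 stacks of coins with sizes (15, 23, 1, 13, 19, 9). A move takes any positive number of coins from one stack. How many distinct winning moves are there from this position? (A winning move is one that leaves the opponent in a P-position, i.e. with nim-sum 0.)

3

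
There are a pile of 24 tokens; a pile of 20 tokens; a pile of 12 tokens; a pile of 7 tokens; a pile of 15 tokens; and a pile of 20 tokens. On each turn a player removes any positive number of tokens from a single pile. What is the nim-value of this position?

Compute the nim-sum pairwise:
24 ^ 20 = 12
12 ^ 12 = 0
0 ^ 7 = 7
7 ^ 15 = 8
8 ^ 20 = 28

28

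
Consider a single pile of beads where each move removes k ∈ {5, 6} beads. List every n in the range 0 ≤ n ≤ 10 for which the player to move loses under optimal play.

0, 1, 2, 3, 4

Compute g(0), g(1), … for moves {5, 6}:
k:     0  1  2  3  4  5  6  7  8  9 10
g(k):  0  0  0  0  0  1  1  1  1  1  2
The P-positions (g = 0) in 0..10 are 0, 1, 2, 3, 4.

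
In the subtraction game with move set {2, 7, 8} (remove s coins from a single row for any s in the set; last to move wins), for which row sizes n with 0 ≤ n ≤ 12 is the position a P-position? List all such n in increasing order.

0, 1, 4, 5, 10

Build the Grundy sequence with g(k) = mex{g(k−s) : s ∈ {2, 7, 8}, s ≤ k}:
k:     0  1  2  3  4  5  6  7  8  9 10 11 12
g(k):  0  0  1  1  0  0  1  1  2  2  0  3  1
The P-positions (g = 0) in 0..12 are 0, 1, 4, 5, 10.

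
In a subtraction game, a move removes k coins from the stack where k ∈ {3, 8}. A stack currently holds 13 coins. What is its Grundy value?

Grundy values for subtraction set {3, 8}:
g(0) = mex{} = 0
g(1) = mex{} = 0
g(2) = mex{} = 0
g(3) = mex{0} = 1
g(4) = mex{0} = 1
g(5) = mex{0} = 1
g(6) = mex{1} = 0
g(7) = mex{1} = 0
g(8) = mex{0,1} = 2
g(9) = mex{0} = 1
g(10) = mex{0} = 1
g(11) = mex{1,2} = 0
g(12) = mex{1} = 0
g(13) = mex{1} = 0
So g(13) = 0.

0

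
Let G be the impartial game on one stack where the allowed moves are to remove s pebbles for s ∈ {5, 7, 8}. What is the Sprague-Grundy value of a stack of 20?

1

Compute g(0), g(1), … for moves {5, 7, 8}:
k:     0  1  2  3  4  5  6  7  8  9 10 11 12 13 14 15 16 17 18 19 20
g(k):  0  0  0  0  0  1  1  1  1  1  2  2  2  0  0  0  0  0  1  1  1
So g(20) = 1.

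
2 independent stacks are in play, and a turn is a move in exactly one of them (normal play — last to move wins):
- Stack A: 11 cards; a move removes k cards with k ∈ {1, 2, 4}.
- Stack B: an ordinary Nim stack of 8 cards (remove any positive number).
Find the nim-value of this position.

For stack A, compute g(0), g(1), … with moves {1, 2, 4}:
g(0) = mex{} = 0
g(1) = mex{0} = 1
g(2) = mex{0,1} = 2
g(3) = mex{1,2} = 0
g(4) = mex{0,2} = 1
g(5) = mex{0,1} = 2
g(6) = mex{1,2} = 0
g(7) = mex{0,2} = 1
g(8) = mex{0,1} = 2
g(9) = mex{1,2} = 0
g(10) = mex{0,2} = 1
g(11) = mex{0,1} = 2
So g(11) = 2.
Stack B is a plain Nim stack of size 8, so its Grundy value is 8.
By the Sprague-Grundy theorem, the Grundy value of a sum of independent games is the XOR of the component values.
Combined value = 2 XOR 8 = 10.

10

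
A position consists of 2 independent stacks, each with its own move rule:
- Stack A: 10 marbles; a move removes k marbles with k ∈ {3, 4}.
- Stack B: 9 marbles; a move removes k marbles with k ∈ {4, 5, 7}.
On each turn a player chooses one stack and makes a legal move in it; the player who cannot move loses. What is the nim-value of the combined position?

3

For stack A, compute g(0), g(1), … with moves {3, 4}:
g(0) = mex{} = 0
g(1) = mex{} = 0
g(2) = mex{} = 0
g(3) = mex{0} = 1
g(4) = mex{0} = 1
g(5) = mex{0} = 1
g(6) = mex{0,1} = 2
g(7) = mex{1} = 0
g(8) = mex{1} = 0
g(9) = mex{1,2} = 0
g(10) = mex{0,2} = 1
So g(10) = 1.
Grundy values for stack B (subtraction set {4, 5, 7}):
k:     0  1  2  3  4  5  6  7  8  9
g(k):  0  0  0  0  1  1  1  1  2  2
So g(9) = 2.
The value of a disjunctive sum is the nim-sum of the parts.
Combined value = 1 ⊕ 2 = 3.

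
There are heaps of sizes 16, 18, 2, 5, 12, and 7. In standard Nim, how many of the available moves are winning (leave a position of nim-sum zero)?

Nim-sum: 16 ⊕ 18 ⊕ 2 ⊕ 5 ⊕ 12 ⊕ 7 = 14.
The overall nim-sum is X = 14. A heap of size p has a winning move iff p XOR X < p (reduce it to p XOR X).
  16: 16 XOR 14 = 30 ≥ 16 — no move.
  18: 18 XOR 14 = 28 ≥ 18 — no move.
  2: 2 XOR 14 = 12 ≥ 2 — no move.
  5: 5 XOR 14 = 11 ≥ 5 — no move.
  12: 12 XOR 14 = 2 < 12 — winning move (to 2).
  7: 7 XOR 14 = 9 ≥ 7 — no move.
That gives 1 winning move.

1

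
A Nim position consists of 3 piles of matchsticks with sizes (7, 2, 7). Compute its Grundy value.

2

Bitwise XOR of the heap sizes:
  111  (7)
  010  (2)
  111  (7)
  ---
  010  (2)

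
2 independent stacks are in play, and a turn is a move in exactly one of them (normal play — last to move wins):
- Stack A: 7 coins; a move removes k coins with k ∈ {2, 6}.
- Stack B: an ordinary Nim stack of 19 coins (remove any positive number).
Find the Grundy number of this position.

18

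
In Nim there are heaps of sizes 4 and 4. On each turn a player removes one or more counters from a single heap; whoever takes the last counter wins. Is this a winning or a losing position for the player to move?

Bitwise XOR of the heap sizes:
  100  (4)
  100  (4)
  ---
  000  (0)
The nim-sum is 0, so this is a P-position: the player to move is in a losing position under optimal play.

Losing position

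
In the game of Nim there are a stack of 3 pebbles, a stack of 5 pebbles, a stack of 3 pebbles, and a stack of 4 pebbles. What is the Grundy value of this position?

1

Compute the nim-sum pairwise:
3 ^ 5 = 6
6 ^ 3 = 5
5 ^ 4 = 1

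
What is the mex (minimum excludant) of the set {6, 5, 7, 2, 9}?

0

0 is not in the set, so the mex is 0.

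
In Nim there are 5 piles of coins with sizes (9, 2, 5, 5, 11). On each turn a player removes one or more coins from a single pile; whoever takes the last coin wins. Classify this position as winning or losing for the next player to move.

Losing position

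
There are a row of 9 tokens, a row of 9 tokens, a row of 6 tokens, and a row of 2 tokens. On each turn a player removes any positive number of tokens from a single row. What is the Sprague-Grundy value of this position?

Compute the nim-sum pairwise:
9 ^ 9 = 0
0 ^ 6 = 6
6 ^ 2 = 4

4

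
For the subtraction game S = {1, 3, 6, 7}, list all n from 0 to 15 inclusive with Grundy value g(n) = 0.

Compute g(0), g(1), … for moves {1, 3, 6, 7}:
k:     0  1  2  3  4  5  6  7  8  9 10 11 12 13 14 15
g(k):  0  1  0  1  0  1  2  3  2  3  2  3  0  1  0  1
The P-positions (g = 0) in 0..15 are 0, 2, 4, 12, 14.

0, 2, 4, 12, 14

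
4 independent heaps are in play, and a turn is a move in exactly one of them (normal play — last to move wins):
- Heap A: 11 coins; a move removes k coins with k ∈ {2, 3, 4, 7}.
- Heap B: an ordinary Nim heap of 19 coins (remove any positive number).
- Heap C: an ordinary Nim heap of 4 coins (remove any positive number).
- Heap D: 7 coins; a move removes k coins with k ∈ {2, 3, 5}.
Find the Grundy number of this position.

23

For heap A, compute g(0), g(1), … with moves {2, 3, 4, 7}:
k:     0  1  2  3  4  5  6  7  8  9 10 11
g(k):  0  0  1  1  2  2  0  3  1  4  2  0
So g(11) = 0.
Heap B is a plain Nim heap of size 19, so its Grundy value is 19.
Heap C is a plain Nim heap of size 4, so its Grundy value is 4.
Grundy values for heap D (subtraction set {2, 3, 5}):
g(0) = mex{} = 0
g(1) = mex{} = 0
g(2) = mex{0} = 1
g(3) = mex{0} = 1
g(4) = mex{0,1} = 2
g(5) = mex{0,1} = 2
g(6) = mex{0,1,2} = 3
g(7) = mex{1,2} = 0
So g(7) = 0.
The value of a disjunctive sum is the nim-sum of the parts.
Combined value = 0 ⊕ 19 ⊕ 4 ⊕ 0 = 23.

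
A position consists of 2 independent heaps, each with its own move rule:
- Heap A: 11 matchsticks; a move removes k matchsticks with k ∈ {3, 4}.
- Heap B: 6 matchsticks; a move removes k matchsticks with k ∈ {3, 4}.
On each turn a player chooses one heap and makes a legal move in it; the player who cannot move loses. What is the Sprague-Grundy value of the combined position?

3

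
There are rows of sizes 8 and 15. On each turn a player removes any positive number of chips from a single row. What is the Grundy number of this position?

7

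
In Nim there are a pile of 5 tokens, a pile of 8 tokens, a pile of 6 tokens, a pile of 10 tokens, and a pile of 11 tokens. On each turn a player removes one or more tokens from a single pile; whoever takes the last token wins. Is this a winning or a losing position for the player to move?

Nim-sum: 5 XOR 8 XOR 6 XOR 10 XOR 11 = 10.
The nim-sum is 10 ≠ 0, so this is an N-position: the player to move can win.

Winning position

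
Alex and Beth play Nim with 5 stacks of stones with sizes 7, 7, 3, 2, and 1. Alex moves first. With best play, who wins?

Beth wins

Bitwise XOR of the heap sizes:
  111  (7)
  111  (7)
  011  (3)
  010  (2)
  001  (1)
  ---
  000  (0)
The nim-sum is 0, so this is a P-position: the player to move is in a losing position under optimal play; Alex is about to move from it and so loses — Beth wins.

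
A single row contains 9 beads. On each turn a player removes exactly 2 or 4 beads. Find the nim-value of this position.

Compute g(0), g(1), … for moves {2, 4}:
k:     0  1  2  3  4  5  6  7  8  9
g(k):  0  0  1  1  2  2  0  0  1  1
So g(9) = 1.

1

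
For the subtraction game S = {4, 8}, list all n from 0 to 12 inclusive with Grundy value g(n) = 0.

Compute g(0), g(1), … for moves {4, 8}:
g(0) = mex{} = 0
g(1) = mex{} = 0
g(2) = mex{} = 0
g(3) = mex{} = 0
g(4) = mex{0} = 1
g(5) = mex{0} = 1
g(6) = mex{0} = 1
g(7) = mex{0} = 1
g(8) = mex{0,1} = 2
g(9) = mex{0,1} = 2
g(10) = mex{0,1} = 2
g(11) = mex{0,1} = 2
g(12) = mex{1,2} = 0
The P-positions (g = 0) in 0..12 are 0, 1, 2, 3, 12.

0, 1, 2, 3, 12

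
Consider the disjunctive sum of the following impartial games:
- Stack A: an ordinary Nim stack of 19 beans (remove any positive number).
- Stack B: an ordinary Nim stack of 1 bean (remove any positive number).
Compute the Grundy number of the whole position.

Stack A is a plain Nim stack of size 19, so its Grundy value is 19.
Stack B is a plain Nim stack of size 1, so its Grundy value is 1.
The value of a disjunctive sum is the nim-sum of the parts.
Combined value = 19 XOR 1 = 18.

18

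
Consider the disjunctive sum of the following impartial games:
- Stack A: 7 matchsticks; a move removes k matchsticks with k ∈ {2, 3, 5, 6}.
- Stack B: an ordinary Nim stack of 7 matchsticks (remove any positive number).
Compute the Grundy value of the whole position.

For stack A, compute g(0), g(1), … with moves {2, 3, 5, 6}:
k:     0  1  2  3  4  5  6  7
g(k):  0  0  1  1  2  2  3  3
So g(7) = 3.
Stack B is a plain Nim stack of size 7, so its Grundy value is 7.
By the Sprague-Grundy theorem, the Grundy value of a sum of independent games is the XOR of the component values.
Combined value = 3 ⊕ 7 = 4.

4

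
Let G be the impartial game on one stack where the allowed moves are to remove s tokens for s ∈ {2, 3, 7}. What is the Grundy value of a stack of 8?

1

Build the Grundy sequence with g(k) = mex{g(k−s) : s ∈ {2, 3, 7}, s ≤ k}:
k:     0  1  2  3  4  5  6  7  8
g(k):  0  0  1  1  2  0  0  1  1
So g(8) = 1.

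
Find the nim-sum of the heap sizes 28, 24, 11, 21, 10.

Nim-sum: 28 ^ 24 ^ 11 ^ 21 ^ 10 = 16.

16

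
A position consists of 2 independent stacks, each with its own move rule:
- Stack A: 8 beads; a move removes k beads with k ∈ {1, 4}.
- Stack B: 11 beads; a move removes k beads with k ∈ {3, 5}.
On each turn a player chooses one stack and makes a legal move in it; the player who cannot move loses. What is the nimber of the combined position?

0

Build the Grundy sequence for stack A with g(k) = mex{g(k−s) : s ∈ {1, 4}, s ≤ k}:
k:     0  1  2  3  4  5  6  7  8
g(k):  0  1  0  1  2  0  1  0  1
So g(8) = 1.
Build the Grundy sequence for stack B with g(k) = mex{g(k−s) : s ∈ {3, 5}, s ≤ k}:
g(0) = mex{} = 0
g(1) = mex{} = 0
g(2) = mex{} = 0
g(3) = mex{0} = 1
g(4) = mex{0} = 1
g(5) = mex{0} = 1
g(6) = mex{0,1} = 2
g(7) = mex{0,1} = 2
g(8) = mex{1} = 0
g(9) = mex{1,2} = 0
g(10) = mex{1,2} = 0
g(11) = mex{0,2} = 1
So g(11) = 1.
The value of a disjunctive sum is the nim-sum of the parts.
Combined value = 1 ⊕ 1 = 0.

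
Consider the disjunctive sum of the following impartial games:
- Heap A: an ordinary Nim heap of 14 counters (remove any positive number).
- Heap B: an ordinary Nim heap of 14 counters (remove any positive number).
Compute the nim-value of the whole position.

0

Heap A is a plain Nim heap of size 14, so its Grundy value is 14.
Heap B is a plain Nim heap of size 14, so its Grundy value is 14.
By the Sprague-Grundy theorem, the Grundy value of a sum of independent games is the XOR of the component values.
Combined value = 14 XOR 14 = 0.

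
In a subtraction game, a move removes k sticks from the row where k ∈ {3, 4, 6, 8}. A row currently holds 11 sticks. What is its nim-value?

0

Grundy values for subtraction set {3, 4, 6, 8}:
k:     0  1  2  3  4  5  6  7  8  9 10 11
g(k):  0  0  0  1  1  1  2  2  2  3  3  0
So g(11) = 0.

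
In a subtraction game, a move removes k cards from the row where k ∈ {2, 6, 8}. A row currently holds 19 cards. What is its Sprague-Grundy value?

Grundy values for subtraction set {2, 6, 8}:
k:     0  1  2  3  4  5  6  7  8  9 10 11 12 13 14 15 16 17 18 19
g(k):  0  0  1  1  0  0  1  1  2  2  3  3  2  2  0  0  1  1  0  0
So g(19) = 0.

0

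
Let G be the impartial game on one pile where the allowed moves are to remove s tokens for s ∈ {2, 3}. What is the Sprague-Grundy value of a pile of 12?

1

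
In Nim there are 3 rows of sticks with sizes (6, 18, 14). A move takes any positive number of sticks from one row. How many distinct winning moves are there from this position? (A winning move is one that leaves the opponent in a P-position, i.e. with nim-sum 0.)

1

In binary:
  00110  (6)
  10010  (18)
  01110  (14)
  -----
  11010  (26)
The overall nim-sum is X = 26. A row of size p has a winning move iff p XOR X < p (reduce it to p XOR X).
  6: 6 XOR 26 = 28 ≥ 6 — no move.
  18: 18 XOR 26 = 8 < 18 — winning move (to 8).
  14: 14 XOR 26 = 20 ≥ 14 — no move.
That gives 1 winning move.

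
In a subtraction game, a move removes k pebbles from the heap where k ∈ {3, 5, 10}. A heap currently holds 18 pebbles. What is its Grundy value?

Compute g(0), g(1), … for moves {3, 5, 10}:
k:     0  1  2  3  4  5  6  7  8  9 10 11 12 13 14 15 16 17 18
g(k):  0  0  0  1  1  1  2  2  0  0  3  1  1  2  2  0  0  0  1
So g(18) = 1.

1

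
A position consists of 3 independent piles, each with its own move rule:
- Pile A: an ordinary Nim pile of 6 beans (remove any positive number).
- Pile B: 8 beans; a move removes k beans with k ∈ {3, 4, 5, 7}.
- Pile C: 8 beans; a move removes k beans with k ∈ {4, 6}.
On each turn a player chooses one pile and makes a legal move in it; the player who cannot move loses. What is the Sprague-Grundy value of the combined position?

Pile A is a plain Nim pile of size 6, so its Grundy value is 6.
Build the Grundy sequence for pile B with g(k) = mex{g(k−s) : s ∈ {3, 4, 5, 7}, s ≤ k}:
g(0) = mex{} = 0
g(1) = mex{} = 0
g(2) = mex{} = 0
g(3) = mex{0} = 1
g(4) = mex{0} = 1
g(5) = mex{0} = 1
g(6) = mex{0,1} = 2
g(7) = mex{0,1} = 2
g(8) = mex{0,1} = 2
So g(8) = 2.
Build the Grundy sequence for pile C with g(k) = mex{g(k−s) : s ∈ {4, 6}, s ≤ k}:
g(0) = mex{} = 0
g(1) = mex{} = 0
g(2) = mex{} = 0
g(3) = mex{} = 0
g(4) = mex{0} = 1
g(5) = mex{0} = 1
g(6) = mex{0} = 1
g(7) = mex{0} = 1
g(8) = mex{0,1} = 2
So g(8) = 2.
By the Sprague-Grundy theorem, the Grundy value of a sum of independent games is the XOR of the component values.
Combined value = 6 ⊕ 2 ⊕ 2 = 6.

6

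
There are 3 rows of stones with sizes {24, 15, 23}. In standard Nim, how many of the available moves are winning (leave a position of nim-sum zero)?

0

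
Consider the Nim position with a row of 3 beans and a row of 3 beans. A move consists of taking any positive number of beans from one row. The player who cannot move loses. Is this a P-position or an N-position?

Compute the nim-sum pairwise:
3 ⊕ 3 = 0
The nim-sum is 0, so this is a P-position: the player to move is in a losing position under optimal play.

P-position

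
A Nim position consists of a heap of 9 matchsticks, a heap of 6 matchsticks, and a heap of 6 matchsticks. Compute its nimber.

9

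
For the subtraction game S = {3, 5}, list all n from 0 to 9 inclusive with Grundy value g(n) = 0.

0, 1, 2, 8, 9

Grundy values for subtraction set {3, 5}:
k:     0  1  2  3  4  5  6  7  8  9
g(k):  0  0  0  1  1  1  2  2  0  0
The P-positions (g = 0) in 0..9 are 0, 1, 2, 8, 9.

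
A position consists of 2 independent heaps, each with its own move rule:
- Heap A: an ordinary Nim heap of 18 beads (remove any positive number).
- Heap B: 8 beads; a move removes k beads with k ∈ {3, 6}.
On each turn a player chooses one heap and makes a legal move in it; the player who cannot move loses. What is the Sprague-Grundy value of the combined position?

16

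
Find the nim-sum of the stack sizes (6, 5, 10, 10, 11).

8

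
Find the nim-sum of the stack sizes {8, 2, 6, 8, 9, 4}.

Write each in binary and XOR column by column:
  1000  (8)
  0010  (2)
  0110  (6)
  1000  (8)
  1001  (9)
  0100  (4)
  ----
  1001  (9)

9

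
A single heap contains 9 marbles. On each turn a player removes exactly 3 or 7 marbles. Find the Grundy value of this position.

1

Compute g(0), g(1), … for moves {3, 7}:
g(0) = mex{} = 0
g(1) = mex{} = 0
g(2) = mex{} = 0
g(3) = mex{0} = 1
g(4) = mex{0} = 1
g(5) = mex{0} = 1
g(6) = mex{1} = 0
g(7) = mex{0,1} = 2
g(8) = mex{0,1} = 2
g(9) = mex{0} = 1
So g(9) = 1.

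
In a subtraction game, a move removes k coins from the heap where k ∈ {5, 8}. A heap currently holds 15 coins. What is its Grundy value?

Compute g(0), g(1), … for moves {5, 8}:
k:     0  1  2  3  4  5  6  7  8  9 10 11 12 13 14 15
g(k):  0  0  0  0  0  1  1  1  1  1  2  2  2  0  0  0
So g(15) = 0.

0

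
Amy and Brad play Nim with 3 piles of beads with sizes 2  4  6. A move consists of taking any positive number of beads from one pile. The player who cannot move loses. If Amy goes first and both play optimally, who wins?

Brad wins

Bitwise XOR of the heap sizes:
  010  (2)
  100  (4)
  110  (6)
  ---
  000  (0)
The nim-sum is 0, so this is a P-position: the player to move is in a losing position under optimal play; Amy is about to move from it and so loses — Brad wins.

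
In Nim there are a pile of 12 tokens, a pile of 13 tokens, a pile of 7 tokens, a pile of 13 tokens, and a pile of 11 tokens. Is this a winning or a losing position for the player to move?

Losing position

In binary:
  1100  (12)
  1101  (13)
  0111  (7)
  1101  (13)
  1011  (11)
  ----
  0000  (0)
The nim-sum is 0, so this is a P-position: the player to move is in a losing position under optimal play.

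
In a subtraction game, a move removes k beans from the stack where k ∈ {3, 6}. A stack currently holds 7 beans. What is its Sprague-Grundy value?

Grundy values for subtraction set {3, 6}:
k:     0  1  2  3  4  5  6  7
g(k):  0  0  0  1  1  1  2  2
So g(7) = 2.

2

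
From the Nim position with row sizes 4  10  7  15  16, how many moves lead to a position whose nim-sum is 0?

1

Compute the nim-sum pairwise:
4 XOR 10 = 14
14 XOR 7 = 9
9 XOR 15 = 6
6 XOR 16 = 22
The overall nim-sum is X = 22. A row of size p has a winning move iff p XOR X < p (reduce it to p XOR X).
  4: 4 XOR 22 = 18 ≥ 4 — no move.
  10: 10 XOR 22 = 28 ≥ 10 — no move.
  7: 7 XOR 22 = 17 ≥ 7 — no move.
  15: 15 XOR 22 = 25 ≥ 15 — no move.
  16: 16 XOR 22 = 6 < 16 — winning move (to 6).
That gives 1 winning move.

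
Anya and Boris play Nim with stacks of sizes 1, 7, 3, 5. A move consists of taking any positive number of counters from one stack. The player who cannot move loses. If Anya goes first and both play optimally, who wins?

Bitwise XOR of the heap sizes:
  001  (1)
  111  (7)
  011  (3)
  101  (5)
  ---
  000  (0)
The nim-sum is 0, so this is a P-position: the player to move is in a losing position under optimal play; Anya is about to move from it and so loses — Boris wins.

Boris wins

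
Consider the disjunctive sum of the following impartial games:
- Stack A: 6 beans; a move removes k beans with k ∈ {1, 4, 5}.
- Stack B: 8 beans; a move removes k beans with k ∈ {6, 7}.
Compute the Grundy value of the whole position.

3

For stack A, compute g(0), g(1), … with moves {1, 4, 5}:
g(0) = mex{} = 0
g(1) = mex{0} = 1
g(2) = mex{1} = 0
g(3) = mex{0} = 1
g(4) = mex{0,1} = 2
g(5) = mex{0,1,2} = 3
g(6) = mex{0,1,3} = 2
So g(6) = 2.
Grundy values for stack B (subtraction set {6, 7}):
k:     0  1  2  3  4  5  6  7  8
g(k):  0  0  0  0  0  0  1  1  1
So g(8) = 1.
The value of a disjunctive sum is the nim-sum of the parts.
Combined value = 2 XOR 1 = 3.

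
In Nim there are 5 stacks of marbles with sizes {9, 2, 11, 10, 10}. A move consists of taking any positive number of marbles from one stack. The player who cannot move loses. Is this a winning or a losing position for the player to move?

In binary:
  1001  (9)
  0010  (2)
  1011  (11)
  1010  (10)
  1010  (10)
  ----
  0000  (0)
The nim-sum is 0, so this is a P-position: the player to move is in a losing position under optimal play.

Losing position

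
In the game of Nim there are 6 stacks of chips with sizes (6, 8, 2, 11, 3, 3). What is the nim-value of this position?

7

Compute the nim-sum pairwise:
6 ⊕ 8 = 14
14 ⊕ 2 = 12
12 ⊕ 11 = 7
7 ⊕ 3 = 4
4 ⊕ 3 = 7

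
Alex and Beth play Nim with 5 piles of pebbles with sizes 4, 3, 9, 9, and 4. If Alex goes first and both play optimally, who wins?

Alex wins

Bitwise XOR of the heap sizes:
  0100  (4)
  0011  (3)
  1001  (9)
  1001  (9)
  0100  (4)
  ----
  0011  (3)
The nim-sum is 3 ≠ 0, so this is an N-position: the player to move can win; Alex has a winning move.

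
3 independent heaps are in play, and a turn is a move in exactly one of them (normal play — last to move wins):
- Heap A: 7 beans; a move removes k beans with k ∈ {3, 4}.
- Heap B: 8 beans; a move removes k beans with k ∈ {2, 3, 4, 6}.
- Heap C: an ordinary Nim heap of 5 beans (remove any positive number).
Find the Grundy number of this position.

5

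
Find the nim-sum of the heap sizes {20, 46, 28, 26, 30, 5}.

In binary:
  010100  (20)
  101110  (46)
  011100  (28)
  011010  (26)
  011110  (30)
  000101  (5)
  ------
  100111  (39)

39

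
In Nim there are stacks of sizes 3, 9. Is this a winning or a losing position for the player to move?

Winning position

Nim-sum: 3 ^ 9 = 10.
The nim-sum is 10 ≠ 0, so this is an N-position: the player to move can win.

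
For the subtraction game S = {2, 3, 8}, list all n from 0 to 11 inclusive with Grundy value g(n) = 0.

0, 1, 5, 6, 10, 11

Compute g(0), g(1), … for moves {2, 3, 8}:
k:     0  1  2  3  4  5  6  7  8  9 10 11
g(k):  0  0  1  1  2  0  0  1  1  2  0  0
The P-positions (g = 0) in 0..11 are 0, 1, 5, 6, 10, 11.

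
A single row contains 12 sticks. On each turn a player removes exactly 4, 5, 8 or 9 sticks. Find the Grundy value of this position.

3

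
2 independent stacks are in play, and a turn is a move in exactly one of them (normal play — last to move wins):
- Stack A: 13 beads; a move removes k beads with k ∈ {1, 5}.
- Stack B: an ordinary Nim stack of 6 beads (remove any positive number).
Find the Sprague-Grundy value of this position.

7

Build the Grundy sequence for stack A with g(k) = mex{g(k−s) : s ∈ {1, 5}, s ≤ k}:
k:     0  1  2  3  4  5  6  7  8  9 10 11 12 13
g(k):  0  1  0  1  0  1  0  1  0  1  0  1  0  1
So g(13) = 1.
Stack B is a plain Nim stack of size 6, so its Grundy value is 6.
The value of a disjunctive sum is the nim-sum of the parts.
Combined value = 1 XOR 6 = 7.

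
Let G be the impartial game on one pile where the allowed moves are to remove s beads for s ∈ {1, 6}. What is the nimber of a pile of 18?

Grundy values for subtraction set {1, 6}:
k:     0  1  2  3  4  5  6  7  8  9 10 11 12 13 14 15 16 17 18
g(k):  0  1  0  1  0  1  2  0  1  0  1  0  1  2  0  1  0  1  0
So g(18) = 0.

0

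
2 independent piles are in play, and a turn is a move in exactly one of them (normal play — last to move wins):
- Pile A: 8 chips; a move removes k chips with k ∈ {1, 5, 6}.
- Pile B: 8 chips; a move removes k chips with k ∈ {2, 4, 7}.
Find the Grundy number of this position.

3

Build the Grundy sequence for pile A with g(k) = mex{g(k−s) : s ∈ {1, 5, 6}, s ≤ k}:
g(0) = mex{} = 0
g(1) = mex{0} = 1
g(2) = mex{1} = 0
g(3) = mex{0} = 1
g(4) = mex{1} = 0
g(5) = mex{0} = 1
g(6) = mex{0,1} = 2
g(7) = mex{0,1,2} = 3
g(8) = mex{0,1,3} = 2
So g(8) = 2.
For pile B, compute g(0), g(1), … with moves {2, 4, 7}:
k:     0  1  2  3  4  5  6  7  8
g(k):  0  0  1  1  2  2  0  3  1
So g(8) = 1.
The value of a disjunctive sum is the nim-sum of the parts.
Combined value = 2 ⊕ 1 = 3.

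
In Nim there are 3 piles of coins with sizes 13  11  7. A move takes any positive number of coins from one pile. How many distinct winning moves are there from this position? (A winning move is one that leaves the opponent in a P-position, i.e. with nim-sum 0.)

3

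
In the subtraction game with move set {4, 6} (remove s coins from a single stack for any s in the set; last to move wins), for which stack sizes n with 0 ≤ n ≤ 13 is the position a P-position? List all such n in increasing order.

Grundy values for subtraction set {4, 6}:
k:     0  1  2  3  4  5  6  7  8  9 10 11 12 13
g(k):  0  0  0  0  1  1  1  1  2  2  0  0  0  0
The P-positions (g = 0) in 0..13 are 0, 1, 2, 3, 10, 11, 12, 13.

0, 1, 2, 3, 10, 11, 12, 13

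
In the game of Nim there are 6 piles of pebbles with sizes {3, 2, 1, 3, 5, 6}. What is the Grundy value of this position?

Nim-sum: 3 ^ 2 ^ 1 ^ 3 ^ 5 ^ 6 = 0.

0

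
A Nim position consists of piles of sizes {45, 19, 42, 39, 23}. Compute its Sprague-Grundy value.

36

Compute the nim-sum pairwise:
45 XOR 19 = 62
62 XOR 42 = 20
20 XOR 39 = 51
51 XOR 23 = 36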